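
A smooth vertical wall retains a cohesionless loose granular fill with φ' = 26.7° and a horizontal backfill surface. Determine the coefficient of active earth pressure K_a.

K_a = (1 − sin φ)/(1 + sin φ) = (1 − sin 26.7°)/(1 + sin 26.7°) = 0.3800.

0.380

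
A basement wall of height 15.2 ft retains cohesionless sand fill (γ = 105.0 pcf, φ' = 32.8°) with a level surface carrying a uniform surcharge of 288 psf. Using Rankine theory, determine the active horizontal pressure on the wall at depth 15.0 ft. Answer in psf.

554 psf

K_a = (1 − sin φ)/(1 + sin φ) = 0.2973.
σ_v = γz + q = 105.0 × 15.0 + 288 = 1863 psf.
σ_h = K_a σ_v = 0.2973 × 1863 = 553.8 psf.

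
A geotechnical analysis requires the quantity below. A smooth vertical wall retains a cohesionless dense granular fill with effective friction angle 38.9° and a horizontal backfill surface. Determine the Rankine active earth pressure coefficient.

K_a = (1 − sin φ)/(1 + sin φ) = (1 − sin 38.9°)/(1 + sin 38.9°) = 0.2285.

0.229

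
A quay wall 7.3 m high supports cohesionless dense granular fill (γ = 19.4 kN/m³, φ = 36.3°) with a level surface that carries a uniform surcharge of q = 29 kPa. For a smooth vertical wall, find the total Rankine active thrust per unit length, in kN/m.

K_a = tan²(45° − φ/2) = 0.2563.
Soil triangle: ½ K_a γ H² = 0.5×0.2563×19.4×7.3² = 132.5 kN/m.
Surcharge rectangle: K_a q H = 0.2563×29×7.3 = 54.25 kN/m.
Total = 132.5 + 54.25 = 186.7 kN/m.

187 kN/m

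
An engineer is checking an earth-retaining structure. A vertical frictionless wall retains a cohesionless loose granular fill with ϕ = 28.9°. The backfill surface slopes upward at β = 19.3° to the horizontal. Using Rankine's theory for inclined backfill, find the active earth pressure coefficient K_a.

0.430

K_a = cos β · (cos β − √(cos²β − cos²φ)) / (cos β + √(cos²β − cos²φ)).
cos β = 0.9438, cos φ = 0.8755, √(cos²β − cos²φ) = 0.3526.
K_a = 0.9438 × (0.9438 − 0.3526)/(0.9438 + 0.3526) = 0.4304.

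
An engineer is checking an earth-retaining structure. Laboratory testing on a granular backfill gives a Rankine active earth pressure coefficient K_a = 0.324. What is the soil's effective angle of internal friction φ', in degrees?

30.7°

K_a = tan²(45° − φ/2) ⇒ 45° − φ/2 = arctan(√0.324) = 29.65°.
φ = 2(45° − 29.65°) = 30.70°.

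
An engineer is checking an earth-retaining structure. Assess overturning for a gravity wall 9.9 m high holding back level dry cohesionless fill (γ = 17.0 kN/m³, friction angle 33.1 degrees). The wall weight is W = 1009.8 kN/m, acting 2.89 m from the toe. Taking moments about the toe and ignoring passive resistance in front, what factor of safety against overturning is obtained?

3.62

K_a = tan²(45° − 33.1°/2) = 0.2936.
P_a = ½K_aγH² = 0.5×0.2936×17.0×9.9² = 244.6 kN/m, acting at H/3 = 3.300 m above the base.
Overturning moment M_o = P_a × H/3 = 244.6 × 3.300 = 807.1.
Resisting moment M_r = W × 2.89 = 1009.8 × 2.89 = 2918.
FS_overturning = M_r/M_o = 2918/807.1 = 3.616.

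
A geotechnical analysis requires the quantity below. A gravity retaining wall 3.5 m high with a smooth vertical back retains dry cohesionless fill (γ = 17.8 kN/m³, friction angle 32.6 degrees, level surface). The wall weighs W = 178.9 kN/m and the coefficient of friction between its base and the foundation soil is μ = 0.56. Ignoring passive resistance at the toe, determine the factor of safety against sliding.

3.07

K_a = tan²(45° − 32.6°/2) = 0.2997.
P_a = ½K_aγH² = 0.5×0.2997×17.8×3.5² = 32.68 kN/m, acting at H/3 = 1.167 m above the base.
FS_sliding = μW / P_a = 0.56×178.9 / 32.68 = 3.066.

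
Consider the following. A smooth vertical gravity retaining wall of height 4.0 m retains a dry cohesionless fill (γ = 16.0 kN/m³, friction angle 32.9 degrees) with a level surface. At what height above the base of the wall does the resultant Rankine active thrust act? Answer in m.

1.33 m

K_a = 0.2960.
The pressure distribution is triangular, so the resultant acts at H/3 above the base = 4.0/3 = 1.333 m.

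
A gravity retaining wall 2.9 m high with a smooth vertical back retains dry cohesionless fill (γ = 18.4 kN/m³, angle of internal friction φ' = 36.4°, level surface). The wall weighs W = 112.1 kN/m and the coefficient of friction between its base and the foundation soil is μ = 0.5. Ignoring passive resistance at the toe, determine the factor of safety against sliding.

K_a = tan²(45° − 36.4°/2) = 0.2552.
P_a = ½K_aγH² = 0.5×0.2552×18.4×2.9² = 19.74 kN/m, acting at H/3 = 0.9667 m above the base.
FS_sliding = μW / P_a = 0.5×112.1 / 19.74 = 2.839.

2.84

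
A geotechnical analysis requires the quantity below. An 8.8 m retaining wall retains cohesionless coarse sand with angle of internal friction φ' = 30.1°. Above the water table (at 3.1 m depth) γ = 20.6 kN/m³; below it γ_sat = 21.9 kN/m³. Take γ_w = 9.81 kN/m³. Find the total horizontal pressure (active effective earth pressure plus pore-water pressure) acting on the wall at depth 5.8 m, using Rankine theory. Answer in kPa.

58.5 kPa

K_a = (1 − sin φ)/(1 + sin φ) = 0.3320.
γ' = 21.9 − 9.81 = 12.09 kN/m³.
Effective vertical stress at 5.8 m: σ'_v = 20.6×3.1 + 12.09×2.70 = 96.50 kPa.
σ'_h = K_a σ'_v = 0.3320 × 96.50 = 32.04 kPa; u = γ_w × 2.70 = 26.49 kPa.
Total σ_h = 32.04 + 26.49 = 58.53 kPa.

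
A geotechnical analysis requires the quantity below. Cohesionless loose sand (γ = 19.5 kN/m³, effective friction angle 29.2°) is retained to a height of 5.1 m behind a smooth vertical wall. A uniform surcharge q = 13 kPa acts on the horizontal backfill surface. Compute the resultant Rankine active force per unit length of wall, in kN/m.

K_a = tan²(45° − φ/2) = 0.3442.
Soil triangle: ½ K_a γ H² = 0.5×0.3442×19.5×5.1² = 87.29 kN/m.
Surcharge rectangle: K_a q H = 0.3442×13×5.1 = 22.82 kN/m.
Total = 87.29 + 22.82 = 110.1 kN/m.

110 kN/m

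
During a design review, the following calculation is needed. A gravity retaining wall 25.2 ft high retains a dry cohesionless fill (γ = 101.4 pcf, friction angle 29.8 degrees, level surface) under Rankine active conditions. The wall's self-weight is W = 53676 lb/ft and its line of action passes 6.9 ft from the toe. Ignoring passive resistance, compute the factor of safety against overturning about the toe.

4.08

K_a = tan²(45° − 29.8°/2) = 0.3360.
P_a = ½K_aγH² = 0.5×0.3360×101.4×25.2² = 10820 lb/ft, acting at H/3 = 8.400 ft above the base.
Overturning moment M_o = P_a × H/3 = 10820 × 8.400 = 90880.
Resisting moment M_r = W × 6.9 = 53676 × 6.9 = 370400.
FS_overturning = M_r/M_o = 370400/90880 = 4.075.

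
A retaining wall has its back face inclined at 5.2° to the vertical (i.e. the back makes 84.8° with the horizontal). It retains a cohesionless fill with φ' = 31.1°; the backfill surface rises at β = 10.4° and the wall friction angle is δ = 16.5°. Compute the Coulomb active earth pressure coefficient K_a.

0.375

K_a = sin²(α+φ) / [sin²α · sin(α−δ) · (1 + √{sin(φ+δ)sin(φ−β) / (sin(α−δ)sin(α+β))})²].
With α = 84.8°, φ = 31.1°, δ = 16.5°, β = 10.4°: K_a = 0.3746.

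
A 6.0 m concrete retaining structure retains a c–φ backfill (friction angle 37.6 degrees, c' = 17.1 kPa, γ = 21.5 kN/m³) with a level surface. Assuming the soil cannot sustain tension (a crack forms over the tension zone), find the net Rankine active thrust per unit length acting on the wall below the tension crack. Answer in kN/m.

K_a = 0.2421; √K_a = 0.4921.
Tension-crack depth z_c = 2c/(γ√K_a) = 2×17.1/(21.5×0.4921) = 3.233 m.
σ_a at base = K_a γ H − 2c√K_a = 0.2421×21.5×6.0 − 2×17.1×0.4921 = 14.41 kPa.
P_a = ½ × 14.41 × (H − z_c) = 0.5×14.41×2.767 = 19.93 kN/m.

19.9 kN/m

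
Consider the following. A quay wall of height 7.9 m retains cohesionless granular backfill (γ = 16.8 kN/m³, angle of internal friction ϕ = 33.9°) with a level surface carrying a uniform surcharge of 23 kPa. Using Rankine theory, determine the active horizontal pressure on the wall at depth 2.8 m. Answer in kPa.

19.9 kPa

K_a = (1 − sin φ)/(1 + sin φ) = 0.2839.
σ_v = γz + q = 16.8 × 2.8 + 23 = 70.04 kPa.
σ_h = K_a σ_v = 0.2839 × 70.04 = 19.88 kPa.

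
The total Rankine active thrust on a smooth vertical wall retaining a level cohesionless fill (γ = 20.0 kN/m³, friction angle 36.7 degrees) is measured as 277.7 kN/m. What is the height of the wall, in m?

10.5 m

K_a = 0.2519. P_a = ½ K_a γ H² ⇒ H = √(2P_a/(K_a γ)).
H = √(2×277.7/(0.2519×20.0)) = 10.50 m.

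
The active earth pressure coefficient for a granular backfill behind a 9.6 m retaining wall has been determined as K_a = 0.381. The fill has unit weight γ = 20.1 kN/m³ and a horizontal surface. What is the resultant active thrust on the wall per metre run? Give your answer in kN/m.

P = ½ K_a γ H² = 0.5 × 0.381 × 20.1 × 9.6² = 352.9 kN/m.

353 kN/m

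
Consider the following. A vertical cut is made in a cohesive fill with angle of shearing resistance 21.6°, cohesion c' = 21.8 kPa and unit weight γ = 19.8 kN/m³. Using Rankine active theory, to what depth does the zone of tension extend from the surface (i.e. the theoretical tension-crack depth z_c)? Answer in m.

K_a = tan²(45° − 21.6°/2) = 0.4619; √K_a = 0.6796.
The active pressure is zero where K_a γ z = 2c√K_a, so z_c = 2c/(γ√K_a) = 2×21.8/(19.8×0.6796) = 3.240 m.

3.24 m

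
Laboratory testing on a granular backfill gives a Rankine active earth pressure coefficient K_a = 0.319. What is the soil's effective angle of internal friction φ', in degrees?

K_a = tan²(45° − φ/2) ⇒ 45° − φ/2 = arctan(√0.319) = 29.46°.
φ = 2(45° − 29.46°) = 31.08°.

31.1°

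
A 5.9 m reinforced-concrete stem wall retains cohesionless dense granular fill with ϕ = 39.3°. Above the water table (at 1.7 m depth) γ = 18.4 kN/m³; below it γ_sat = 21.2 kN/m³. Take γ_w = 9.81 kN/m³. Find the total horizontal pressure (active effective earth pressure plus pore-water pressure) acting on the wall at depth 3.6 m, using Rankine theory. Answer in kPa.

30.5 kPa

K_a = (1 − sin φ)/(1 + sin φ) = 0.2245.
γ' = 21.2 − 9.81 = 11.39 kN/m³.
Effective vertical stress at 3.6 m: σ'_v = 18.4×1.7 + 11.39×1.90 = 52.92 kPa.
σ'_h = K_a σ'_v = 0.2245 × 52.92 = 11.88 kPa; u = γ_w × 1.90 = 18.64 kPa.
Total σ_h = 11.88 + 18.64 = 30.52 kPa.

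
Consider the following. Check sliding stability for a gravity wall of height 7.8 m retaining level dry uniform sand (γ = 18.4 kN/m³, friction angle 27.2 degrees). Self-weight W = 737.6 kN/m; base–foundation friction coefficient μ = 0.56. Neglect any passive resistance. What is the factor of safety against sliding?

K_a = tan²(45° − 27.2°/2) = 0.3726.
P_a = ½K_aγH² = 0.5×0.3726×18.4×7.8² = 208.5 kN/m, acting at H/3 = 2.600 m above the base.
FS_sliding = μW / P_a = 0.56×737.6 / 208.5 = 1.981.

1.98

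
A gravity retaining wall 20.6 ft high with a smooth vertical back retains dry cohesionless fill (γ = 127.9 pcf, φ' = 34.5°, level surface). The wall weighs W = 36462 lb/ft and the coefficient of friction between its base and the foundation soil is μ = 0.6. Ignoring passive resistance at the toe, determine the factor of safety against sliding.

K_a = tan²(45° − 34.5°/2) = 0.2768.
P_a = ½K_aγH² = 0.5×0.2768×127.9×20.6² = 7512 lb/ft, acting at H/3 = 6.867 ft above the base.
FS_sliding = μW / P_a = 0.6×36462 / 7512 = 2.912.

2.91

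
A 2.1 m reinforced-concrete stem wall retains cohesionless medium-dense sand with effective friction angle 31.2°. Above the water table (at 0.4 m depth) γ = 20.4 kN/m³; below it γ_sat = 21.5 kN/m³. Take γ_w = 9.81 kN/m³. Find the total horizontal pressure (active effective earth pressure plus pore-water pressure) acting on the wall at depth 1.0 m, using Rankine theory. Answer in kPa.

10.7 kPa

K_a = (1 − sin φ)/(1 + sin φ) = 0.3175.
γ' = 21.5 − 9.81 = 11.69 kN/m³.
Effective vertical stress at 1.0 m: σ'_v = 20.4×0.4 + 11.69×0.600 = 15.17 kPa.
σ'_h = K_a σ'_v = 0.3175 × 15.17 = 4.818 kPa; u = γ_w × 0.600 = 5.886 kPa.
Total σ_h = 4.818 + 5.886 = 10.70 kPa.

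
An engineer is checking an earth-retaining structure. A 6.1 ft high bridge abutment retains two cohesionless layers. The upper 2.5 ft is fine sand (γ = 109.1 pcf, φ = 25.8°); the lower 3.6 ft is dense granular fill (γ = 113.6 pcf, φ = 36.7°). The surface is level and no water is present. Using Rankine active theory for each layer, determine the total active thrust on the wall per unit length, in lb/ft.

567 lb/ft

K_a1 = tan²(45°−25.8°/2) = 0.3935; K_a2 = tan²(45°−36.7°/2) = 0.2519.
Layer 1: σ at base = K_a1 γ₁ h₁ = 107.3 psf; P₁ = ½×107.3×2.5 = 134.2.
Layer 2: σ_v at top = γ₁h₁ = 272.8; σ_h top = K_a2×272.8 = 68.69; σ_h base = K_a2×(272.8+113.6×3.6) = 171.7.
P₂ = ½(68.69+171.7)×3.6 = 432.7. Total P_a = 134.2+432.7 = 566.9 lb/ft.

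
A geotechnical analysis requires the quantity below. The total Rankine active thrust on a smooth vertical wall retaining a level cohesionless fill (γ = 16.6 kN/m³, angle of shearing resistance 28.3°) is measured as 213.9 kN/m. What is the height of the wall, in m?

K_a = 0.3568. P_a = ½ K_a γ H² ⇒ H = √(2P_a/(K_a γ)).
H = √(2×213.9/(0.3568×16.6)) = 8.499 m.

8.50 m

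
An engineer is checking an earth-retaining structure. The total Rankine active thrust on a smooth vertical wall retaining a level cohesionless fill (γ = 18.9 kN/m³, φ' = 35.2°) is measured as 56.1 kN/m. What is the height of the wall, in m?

4.70 m

K_a = 0.2687. P_a = ½ K_a γ H² ⇒ H = √(2P_a/(K_a γ)).
H = √(2×56.1/(0.2687×18.9)) = 4.700 m.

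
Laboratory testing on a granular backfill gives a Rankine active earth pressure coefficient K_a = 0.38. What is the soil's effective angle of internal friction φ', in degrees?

26.7°

K_a = tan²(45° − φ/2) ⇒ 45° − φ/2 = arctan(√0.38) = 31.65°.
φ = 2(45° − 31.65°) = 26.70°.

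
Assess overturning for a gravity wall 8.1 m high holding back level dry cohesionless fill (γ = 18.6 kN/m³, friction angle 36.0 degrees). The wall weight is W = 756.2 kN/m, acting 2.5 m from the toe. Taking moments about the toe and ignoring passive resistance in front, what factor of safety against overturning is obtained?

K_a = tan²(45° − 36.0°/2) = 0.2596.
P_a = ½K_aγH² = 0.5×0.2596×18.6×8.1² = 158.4 kN/m, acting at H/3 = 2.700 m above the base.
Overturning moment M_o = P_a × H/3 = 158.4 × 2.700 = 427.7.
Resisting moment M_r = W × 2.5 = 756.2 × 2.5 = 1890.
FS_overturning = M_r/M_o = 1890/427.7 = 4.420.

4.42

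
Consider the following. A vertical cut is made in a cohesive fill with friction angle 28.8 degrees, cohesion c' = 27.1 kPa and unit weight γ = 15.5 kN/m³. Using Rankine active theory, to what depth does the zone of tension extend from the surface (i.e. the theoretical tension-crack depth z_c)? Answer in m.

K_a = tan²(45° − 28.8°/2) = 0.3498; √K_a = 0.5914.
The active pressure is zero where K_a γ z = 2c√K_a, so z_c = 2c/(γ√K_a) = 2×27.1/(15.5×0.5914) = 5.913 m.

5.91 m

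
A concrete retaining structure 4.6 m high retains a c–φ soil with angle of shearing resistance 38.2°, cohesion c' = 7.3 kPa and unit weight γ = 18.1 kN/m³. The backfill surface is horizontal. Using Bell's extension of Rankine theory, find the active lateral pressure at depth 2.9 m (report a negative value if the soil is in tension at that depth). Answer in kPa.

5.29 kPa

K_a = (1 − sin φ)/(1 + sin φ) = 0.2358.
σ_a = K_a γ z − 2c√K_a = 0.2358×18.1×2.9 − 2×7.3×0.4856 = 5.287 kPa.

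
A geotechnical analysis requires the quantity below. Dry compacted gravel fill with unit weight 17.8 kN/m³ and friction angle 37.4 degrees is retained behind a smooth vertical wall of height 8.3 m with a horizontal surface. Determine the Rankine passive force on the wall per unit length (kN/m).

K_p = tan²(45° + φ/2) = 4.094.
P_p = ½ K_p γ H² = 0.5 × 4.094 × 17.8 × 8.3² = 2510 kN/m.

2510 kN/m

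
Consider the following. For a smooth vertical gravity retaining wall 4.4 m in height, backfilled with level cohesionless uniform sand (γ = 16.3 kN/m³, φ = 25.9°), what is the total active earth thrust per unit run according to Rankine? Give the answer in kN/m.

K_a = tan²(45° − φ/2) = 0.3920.
P_a = ½ K_a γ H² = 0.5 × 0.3920 × 16.3 × 4.4² = 61.85 kN/m.

61.8 kN/m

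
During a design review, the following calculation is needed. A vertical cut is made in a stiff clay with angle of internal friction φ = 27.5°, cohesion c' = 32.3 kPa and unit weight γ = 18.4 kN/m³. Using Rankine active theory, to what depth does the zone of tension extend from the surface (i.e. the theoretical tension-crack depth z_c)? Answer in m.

K_a = tan²(45° − 27.5°/2) = 0.3682; √K_a = 0.6068.
The active pressure is zero where K_a γ z = 2c√K_a, so z_c = 2c/(γ√K_a) = 2×32.3/(18.4×0.6068) = 5.786 m.

5.79 m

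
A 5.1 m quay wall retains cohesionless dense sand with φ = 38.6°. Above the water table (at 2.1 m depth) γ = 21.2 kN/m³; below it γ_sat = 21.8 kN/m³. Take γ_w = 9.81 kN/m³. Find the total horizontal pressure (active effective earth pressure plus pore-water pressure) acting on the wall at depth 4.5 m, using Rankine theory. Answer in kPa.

40.5 kPa

K_a = (1 − sin φ)/(1 + sin φ) = 0.2316.
γ' = 21.8 − 9.81 = 11.99 kN/m³.
Effective vertical stress at 4.5 m: σ'_v = 21.2×2.1 + 11.99×2.40 = 73.30 kPa.
σ'_h = K_a σ'_v = 0.2316 × 73.30 = 16.98 kPa; u = γ_w × 2.40 = 23.54 kPa.
Total σ_h = 16.98 + 23.54 = 40.52 kPa.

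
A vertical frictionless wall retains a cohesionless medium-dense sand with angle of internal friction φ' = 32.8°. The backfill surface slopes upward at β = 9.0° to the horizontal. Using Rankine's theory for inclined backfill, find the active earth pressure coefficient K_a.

0.308

K_a = cos β · (cos β − √(cos²β − cos²φ)) / (cos β + √(cos²β − cos²φ)).
cos β = 0.9877, cos φ = 0.8406, √(cos²β − cos²φ) = 0.5186.
K_a = 0.9877 × (0.9877 − 0.5186)/(0.9877 + 0.5186) = 0.3076.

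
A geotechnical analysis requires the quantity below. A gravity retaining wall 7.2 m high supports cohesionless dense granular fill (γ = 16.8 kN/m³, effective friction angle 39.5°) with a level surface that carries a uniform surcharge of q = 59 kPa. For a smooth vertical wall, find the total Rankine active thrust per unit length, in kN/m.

191 kN/m

K_a = tan²(45° − φ/2) = 0.2224.
Soil triangle: ½ K_a γ H² = 0.5×0.2224×16.8×7.2² = 96.86 kN/m.
Surcharge rectangle: K_a q H = 0.2224×59×7.2 = 94.49 kN/m.
Total = 96.86 + 94.49 = 191.4 kN/m.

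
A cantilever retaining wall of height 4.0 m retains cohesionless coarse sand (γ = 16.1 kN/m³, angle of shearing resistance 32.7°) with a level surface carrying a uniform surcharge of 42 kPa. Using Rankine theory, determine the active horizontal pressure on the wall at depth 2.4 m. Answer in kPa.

K_a = (1 − sin φ)/(1 + sin φ) = 0.2985.
σ_v = γz + q = 16.1 × 2.4 + 42 = 80.64 kPa.
σ_h = K_a σ_v = 0.2985 × 80.64 = 24.07 kPa.

24.1 kPa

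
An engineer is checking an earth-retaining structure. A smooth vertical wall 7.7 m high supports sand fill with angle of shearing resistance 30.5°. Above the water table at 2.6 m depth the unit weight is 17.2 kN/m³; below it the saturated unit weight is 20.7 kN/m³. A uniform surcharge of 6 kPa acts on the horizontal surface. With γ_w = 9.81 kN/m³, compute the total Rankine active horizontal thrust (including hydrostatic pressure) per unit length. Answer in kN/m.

K_a = tan²(45° − φ/2) = 0.3267.
γ' = 20.7 − 9.81 = 10.89 kN/m³. h₂ = H − d_w = 5.1 m.
σ'_h: at surface K_a·q = 1.960; at WT K_a(q+γd_w) = 16.57; at base K_a(q+γd_w+γ'h₂) = 34.71 kPa.
P₁ = ½(1.960+16.57)×2.6 = 24.09; P₂ = ½(16.57+34.71)×5.1 = 130.8; P_w = ½γ_w h₂² = 127.6.
Total = 24.09+130.8+127.6 = 282.4 kN/m.

282 kN/m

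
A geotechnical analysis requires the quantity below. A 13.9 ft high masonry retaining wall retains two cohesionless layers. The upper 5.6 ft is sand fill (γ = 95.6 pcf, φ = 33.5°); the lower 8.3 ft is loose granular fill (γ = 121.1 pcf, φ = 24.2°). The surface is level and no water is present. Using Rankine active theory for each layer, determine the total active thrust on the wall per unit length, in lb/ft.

4040 lb/ft

K_a1 = tan²(45°−33.5°/2) = 0.2887; K_a2 = tan²(45°−24.2°/2) = 0.4185.
Layer 1: σ at base = K_a1 γ₁ h₁ = 154.6 psf; P₁ = ½×154.6×5.6 = 432.8.
Layer 2: σ_v at top = γ₁h₁ = 535.4; σ_h top = K_a2×535.4 = 224.1; σ_h base = K_a2×(535.4+121.1×8.3) = 644.7.
P₂ = ½(224.1+644.7)×8.3 = 3605. Total P_a = 432.8+3605 = 4038 lb/ft.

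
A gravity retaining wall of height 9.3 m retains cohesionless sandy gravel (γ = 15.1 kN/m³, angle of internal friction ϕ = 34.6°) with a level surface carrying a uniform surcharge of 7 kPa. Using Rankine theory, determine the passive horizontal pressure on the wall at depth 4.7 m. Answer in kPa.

K_p = (1 + sin φ)/(1 − sin φ) = 3.628.
σ_v = γz + q = 15.1 × 4.7 + 7 = 77.97 kPa.
σ_h = K_p σ_v = 3.628 × 77.97 = 282.9 kPa.

283 kPa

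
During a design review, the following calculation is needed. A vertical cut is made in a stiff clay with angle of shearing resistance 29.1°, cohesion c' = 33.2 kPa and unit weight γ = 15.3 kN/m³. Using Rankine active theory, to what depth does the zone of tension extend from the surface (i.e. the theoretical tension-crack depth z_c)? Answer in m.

7.38 m

K_a = tan²(45° − 29.1°/2) = 0.3456; √K_a = 0.5879.
The active pressure is zero where K_a γ z = 2c√K_a, so z_c = 2c/(γ√K_a) = 2×33.2/(15.3×0.5879) = 7.382 m.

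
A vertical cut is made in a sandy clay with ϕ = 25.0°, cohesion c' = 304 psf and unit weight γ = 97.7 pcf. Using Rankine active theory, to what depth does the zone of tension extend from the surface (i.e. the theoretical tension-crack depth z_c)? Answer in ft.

K_a = tan²(45° − 25.0°/2) = 0.4059; √K_a = 0.6371.
The active pressure is zero where K_a γ z = 2c√K_a, so z_c = 2c/(γ√K_a) = 2×304/(97.7×0.6371) = 9.768 ft.

9.77 ft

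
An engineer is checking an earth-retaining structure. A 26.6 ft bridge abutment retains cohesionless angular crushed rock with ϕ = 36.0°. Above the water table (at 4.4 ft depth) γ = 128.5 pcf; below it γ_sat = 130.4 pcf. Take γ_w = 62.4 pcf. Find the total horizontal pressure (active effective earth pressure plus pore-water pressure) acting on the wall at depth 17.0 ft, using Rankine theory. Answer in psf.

K_a = (1 − sin φ)/(1 + sin φ) = 0.2596.
γ' = 130.4 − 62.4 = 68.00 pcf.
Effective vertical stress at 17.0 ft: σ'_v = 128.5×4.4 + 68.00×12.6 = 1422 psf.
σ'_h = K_a σ'_v = 0.2596 × 1422 = 369.2 psf; u = γ_w × 12.6 = 786.2 psf.
Total σ_h = 369.2 + 786.2 = 1155 psf.

1160 psf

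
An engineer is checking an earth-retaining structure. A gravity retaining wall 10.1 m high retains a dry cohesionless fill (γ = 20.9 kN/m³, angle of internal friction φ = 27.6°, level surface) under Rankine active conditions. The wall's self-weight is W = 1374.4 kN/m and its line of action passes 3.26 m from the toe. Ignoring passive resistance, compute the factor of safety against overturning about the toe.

K_a = tan²(45° − 27.6°/2) = 0.3668.
P_a = ½K_aγH² = 0.5×0.3668×20.9×10.1² = 391.0 kN/m, acting at H/3 = 3.367 m above the base.
Overturning moment M_o = P_a × H/3 = 391.0 × 3.367 = 1316.
Resisting moment M_r = W × 3.26 = 1374.4 × 3.26 = 4481.
FS_overturning = M_r/M_o = 4481/1316 = 3.404.

3.40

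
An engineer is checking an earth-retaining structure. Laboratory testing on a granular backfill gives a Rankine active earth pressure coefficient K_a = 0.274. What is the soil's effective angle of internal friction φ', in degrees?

K_a = tan²(45° − φ/2) ⇒ 45° − φ/2 = arctan(√0.274) = 27.63°.
φ = 2(45° − 27.63°) = 34.74°.

34.7°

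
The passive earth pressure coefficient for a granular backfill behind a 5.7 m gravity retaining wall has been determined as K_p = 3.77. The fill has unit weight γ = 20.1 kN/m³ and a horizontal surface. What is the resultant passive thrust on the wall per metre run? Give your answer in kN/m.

1230 kN/m

P = ½ K_p γ H² = 0.5 × 3.77 × 20.1 × 5.7² = 1231 kN/m.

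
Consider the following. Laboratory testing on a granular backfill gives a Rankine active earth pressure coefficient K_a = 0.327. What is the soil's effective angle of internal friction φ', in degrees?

30.5°

K_a = tan²(45° − φ/2) ⇒ 45° − φ/2 = arctan(√0.327) = 29.76°.
φ = 2(45° − 29.76°) = 30.47°.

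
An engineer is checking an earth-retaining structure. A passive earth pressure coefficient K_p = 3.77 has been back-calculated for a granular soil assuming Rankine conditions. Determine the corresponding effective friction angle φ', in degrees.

35.5°

K_p = (1+sin φ)/(1−sin φ) ⇒ sin φ = (K_p − 1)/(K_p + 1) = 0.5807.
φ = arcsin(0.5807) = 35.50°.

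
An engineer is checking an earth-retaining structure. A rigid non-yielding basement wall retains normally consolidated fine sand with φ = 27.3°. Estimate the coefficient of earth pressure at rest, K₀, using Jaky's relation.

K₀ = 1 − sin φ' = 1 − sin 27.3° = 0.5414.

0.541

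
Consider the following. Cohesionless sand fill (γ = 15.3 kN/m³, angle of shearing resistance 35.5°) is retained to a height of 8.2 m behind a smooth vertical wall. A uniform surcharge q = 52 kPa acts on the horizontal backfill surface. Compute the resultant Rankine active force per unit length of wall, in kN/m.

250 kN/m

K_a = tan²(45° − φ/2) = 0.2653.
Soil triangle: ½ K_a γ H² = 0.5×0.2653×15.3×8.2² = 136.4 kN/m.
Surcharge rectangle: K_a q H = 0.2653×52×8.2 = 113.1 kN/m.
Total = 136.4 + 113.1 = 249.6 kN/m.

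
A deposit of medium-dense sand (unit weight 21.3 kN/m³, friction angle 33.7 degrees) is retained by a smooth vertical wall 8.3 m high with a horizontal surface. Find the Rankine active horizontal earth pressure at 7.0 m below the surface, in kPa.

42.7 kPa

K_a = (1 − sin φ)/(1 + sin φ) = 0.2863.
σ_h = K_a γ z = 0.2863 × 21.3 × 7.0 = 42.69 kPa.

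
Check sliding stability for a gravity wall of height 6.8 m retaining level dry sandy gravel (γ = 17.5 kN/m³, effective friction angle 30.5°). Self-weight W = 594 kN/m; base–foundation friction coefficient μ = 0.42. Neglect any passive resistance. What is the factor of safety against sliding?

K_a = tan²(45° − 30.5°/2) = 0.3267.
P_a = ½K_aγH² = 0.5×0.3267×17.5×6.8² = 132.2 kN/m, acting at H/3 = 2.267 m above the base.
FS_sliding = μW / P_a = 0.42×594 / 132.2 = 1.888.

1.89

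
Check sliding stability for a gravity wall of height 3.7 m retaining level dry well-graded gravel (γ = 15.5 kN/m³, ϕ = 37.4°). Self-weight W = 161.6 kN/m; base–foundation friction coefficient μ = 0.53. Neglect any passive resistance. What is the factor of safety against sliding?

3.30

K_a = tan²(45° − 37.4°/2) = 0.2443.
P_a = ½K_aγH² = 0.5×0.2443×15.5×3.7² = 25.92 kN/m, acting at H/3 = 1.233 m above the base.
FS_sliding = μW / P_a = 0.53×161.6 / 25.92 = 3.305.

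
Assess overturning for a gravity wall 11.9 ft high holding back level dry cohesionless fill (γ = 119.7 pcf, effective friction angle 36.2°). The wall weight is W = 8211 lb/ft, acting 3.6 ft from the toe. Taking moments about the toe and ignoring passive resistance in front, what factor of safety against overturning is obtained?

K_a = tan²(45° − 36.2°/2) = 0.2574.
P_a = ½K_aγH² = 0.5×0.2574×119.7×11.9² = 2181 lb/ft, acting at H/3 = 3.967 ft above the base.
Overturning moment M_o = P_a × H/3 = 2181 × 3.967 = 8653.
Resisting moment M_r = W × 3.6 = 8211 × 3.6 = 29560.
FS_overturning = M_r/M_o = 29560/8653 = 3.416.

3.42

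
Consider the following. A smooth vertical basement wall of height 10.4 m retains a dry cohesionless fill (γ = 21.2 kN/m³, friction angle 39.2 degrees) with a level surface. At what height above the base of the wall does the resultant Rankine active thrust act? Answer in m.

K_a = 0.2255.
The pressure distribution is triangular, so the resultant acts at H/3 above the base = 10.4/3 = 3.467 m.

3.47 m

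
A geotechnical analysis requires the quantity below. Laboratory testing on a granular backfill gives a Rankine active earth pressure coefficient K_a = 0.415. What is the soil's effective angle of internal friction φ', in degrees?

K_a = tan²(45° − φ/2) ⇒ 45° − φ/2 = arctan(√0.415) = 32.79°.
φ = 2(45° − 32.79°) = 24.42°.

24.4°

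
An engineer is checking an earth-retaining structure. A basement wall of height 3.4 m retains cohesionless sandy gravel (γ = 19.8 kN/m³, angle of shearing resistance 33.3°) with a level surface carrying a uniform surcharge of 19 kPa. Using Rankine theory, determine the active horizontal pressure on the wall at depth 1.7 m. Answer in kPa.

15.3 kPa

K_a = (1 − sin φ)/(1 + sin φ) = 0.2911.
σ_v = γz + q = 19.8 × 1.7 + 19 = 52.66 kPa.
σ_h = K_a σ_v = 0.2911 × 52.66 = 15.33 kPa.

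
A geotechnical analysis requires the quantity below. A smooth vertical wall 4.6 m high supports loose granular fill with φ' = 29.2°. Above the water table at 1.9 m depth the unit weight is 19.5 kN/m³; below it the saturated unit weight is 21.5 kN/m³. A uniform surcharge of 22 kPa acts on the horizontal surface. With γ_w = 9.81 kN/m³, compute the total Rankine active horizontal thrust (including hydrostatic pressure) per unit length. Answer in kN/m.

132 kN/m

K_a = tan²(45° − φ/2) = 0.3442.
γ' = 21.5 − 9.81 = 11.69 kN/m³. h₂ = H − d_w = 2.7 m.
σ'_h: at surface K_a·q = 7.573; at WT K_a(q+γd_w) = 20.33; at base K_a(q+γd_w+γ'h₂) = 31.19 kPa.
P₁ = ½(7.573+20.33)×1.9 = 26.50; P₂ = ½(20.33+31.19)×2.7 = 69.55; P_w = ½γ_w h₂² = 35.76.
Total = 26.50+69.55+35.76 = 131.8 kN/m.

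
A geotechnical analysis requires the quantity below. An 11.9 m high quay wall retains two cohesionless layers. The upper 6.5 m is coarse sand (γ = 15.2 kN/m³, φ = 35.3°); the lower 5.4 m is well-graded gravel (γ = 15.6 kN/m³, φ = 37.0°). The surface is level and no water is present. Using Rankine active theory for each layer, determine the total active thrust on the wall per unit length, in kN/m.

275 kN/m

K_a1 = tan²(45°−35.3°/2) = 0.2675; K_a2 = tan²(45°−37.0°/2) = 0.2486.
Layer 1: σ at base = K_a1 γ₁ h₁ = 26.43 kPa; P₁ = ½×26.43×6.5 = 85.91.
Layer 2: σ_v at top = γ₁h₁ = 98.80; σ_h top = K_a2×98.80 = 24.56; σ_h base = K_a2×(98.80+15.6×5.4) = 45.50.
P₂ = ½(24.56+45.50)×5.4 = 189.2. Total P_a = 85.91+189.2 = 275.1 kN/m.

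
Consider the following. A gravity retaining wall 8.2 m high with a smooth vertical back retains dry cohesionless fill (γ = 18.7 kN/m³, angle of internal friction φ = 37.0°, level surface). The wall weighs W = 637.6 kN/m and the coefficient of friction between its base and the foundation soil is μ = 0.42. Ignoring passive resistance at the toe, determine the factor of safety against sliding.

1.71

K_a = tan²(45° − 37.0°/2) = 0.2486.
P_a = ½K_aγH² = 0.5×0.2486×18.7×8.2² = 156.3 kN/m, acting at H/3 = 2.733 m above the base.
FS_sliding = μW / P_a = 0.42×637.6 / 156.3 = 1.714.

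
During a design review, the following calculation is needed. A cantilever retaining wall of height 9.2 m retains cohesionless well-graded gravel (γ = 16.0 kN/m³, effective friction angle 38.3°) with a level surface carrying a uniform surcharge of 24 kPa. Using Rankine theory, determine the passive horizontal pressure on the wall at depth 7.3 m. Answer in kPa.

K_p = (1 + sin φ)/(1 − sin φ) = 4.260.
σ_v = γz + q = 16.0 × 7.3 + 24 = 140.8 kPa.
σ_h = K_p σ_v = 4.260 × 140.8 = 599.8 kPa.

600 kPa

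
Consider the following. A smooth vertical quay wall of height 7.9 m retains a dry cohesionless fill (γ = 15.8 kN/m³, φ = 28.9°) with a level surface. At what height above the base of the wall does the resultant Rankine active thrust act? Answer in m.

2.63 m

K_a = 0.3484.
The pressure distribution is triangular, so the resultant acts at H/3 above the base = 7.9/3 = 2.633 m.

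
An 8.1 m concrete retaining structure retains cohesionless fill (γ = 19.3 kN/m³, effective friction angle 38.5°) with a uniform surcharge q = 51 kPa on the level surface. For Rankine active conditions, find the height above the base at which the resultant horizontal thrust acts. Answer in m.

K_a = 0.2327.
Triangular part P₁ = ½K_aγH² = 147.3 at H/3 = 2.700 m; rectangular part P₂ = K_a q H = 96.11 at H/2 = 4.050 m.
ȳ = (P₁·2.700 + P₂·4.050)/(P₁+P₂) = 3.233 m.

3.23 m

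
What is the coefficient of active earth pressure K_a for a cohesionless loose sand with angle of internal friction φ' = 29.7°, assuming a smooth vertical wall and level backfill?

K_a = tan²(45° − φ/2) = tan²(30.15°) = 0.3374.

0.337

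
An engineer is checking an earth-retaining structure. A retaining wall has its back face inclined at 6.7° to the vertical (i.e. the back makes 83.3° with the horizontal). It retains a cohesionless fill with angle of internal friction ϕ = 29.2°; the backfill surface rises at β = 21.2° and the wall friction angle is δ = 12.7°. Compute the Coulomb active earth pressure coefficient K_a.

K_a = sin²(α+φ) / [sin²α · sin(α−δ) · (1 + √{sin(φ+δ)sin(φ−β) / (sin(α−δ)sin(α+β))})²].
With α = 83.3°, φ = 29.2°, δ = 12.7°, β = 21.2°: K_a = 0.5273.

0.527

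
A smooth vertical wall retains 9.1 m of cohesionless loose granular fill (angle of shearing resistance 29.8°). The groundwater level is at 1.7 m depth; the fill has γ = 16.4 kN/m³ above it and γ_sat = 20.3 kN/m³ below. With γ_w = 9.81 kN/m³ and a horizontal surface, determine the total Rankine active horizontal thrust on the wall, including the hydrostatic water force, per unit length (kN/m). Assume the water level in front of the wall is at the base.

442 kN/m

K_a = tan²(45° − φ/2) = 0.3360.
γ' = 20.3 − 9.81 = 10.49 kN/m³. Depth below WT = 7.4 m.
σ'_h at WT = K_a γ d_w = 9.368 kPa; at base = 9.368 + K_a γ' × 7.4 = 35.45 kPa.
P₁ (0–1.7 m) = ½×9.368×1.7 = 7.963. P₂ (1.7–9.1 m) = ½(9.368+35.45)×7.4 = 165.8.
P_w = ½ γ_w h₂² = 0.5×9.81×7.4² = 268.6. Total = 7.963+165.8+268.6 = 442.4 kN/m.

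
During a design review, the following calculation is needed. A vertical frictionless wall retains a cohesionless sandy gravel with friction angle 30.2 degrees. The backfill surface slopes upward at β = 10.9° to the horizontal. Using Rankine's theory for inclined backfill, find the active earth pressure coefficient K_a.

K_a = cos β · (cos β − √(cos²β − cos²φ)) / (cos β + √(cos²β − cos²φ)).
cos β = 0.9820, cos φ = 0.8643, √(cos²β − cos²φ) = 0.4661.
K_a = 0.9820 × (0.9820 − 0.4661)/(0.9820 + 0.4661) = 0.3498.

0.350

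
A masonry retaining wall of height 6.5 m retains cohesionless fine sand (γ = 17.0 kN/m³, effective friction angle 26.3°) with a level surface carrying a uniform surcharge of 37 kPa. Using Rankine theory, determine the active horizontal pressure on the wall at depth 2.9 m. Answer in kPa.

33.3 kPa

K_a = (1 − sin φ)/(1 + sin φ) = 0.3859.
σ_v = γz + q = 17.0 × 2.9 + 37 = 86.30 kPa.
σ_h = K_a σ_v = 0.3859 × 86.30 = 33.31 kPa.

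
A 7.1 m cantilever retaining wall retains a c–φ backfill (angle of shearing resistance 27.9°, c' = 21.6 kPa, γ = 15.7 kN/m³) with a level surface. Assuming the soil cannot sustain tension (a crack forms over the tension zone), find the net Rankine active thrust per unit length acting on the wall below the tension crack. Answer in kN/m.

18.2 kN/m

K_a = 0.3625; √K_a = 0.6020.
Tension-crack depth z_c = 2c/(γ√K_a) = 2×21.6/(15.7×0.6020) = 4.570 m.
σ_a at base = K_a γ H − 2c√K_a = 0.3625×15.7×7.1 − 2×21.6×0.6020 = 14.40 kPa.
P_a = ½ × 14.40 × (H − z_c) = 0.5×14.40×2.530 = 18.21 kN/m.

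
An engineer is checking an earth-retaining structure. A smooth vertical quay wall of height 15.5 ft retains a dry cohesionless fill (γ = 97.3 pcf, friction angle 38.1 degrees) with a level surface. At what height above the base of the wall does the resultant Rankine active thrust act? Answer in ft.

5.17 ft

K_a = 0.2368.
The pressure distribution is triangular, so the resultant acts at H/3 above the base = 15.5/3 = 5.167 ft.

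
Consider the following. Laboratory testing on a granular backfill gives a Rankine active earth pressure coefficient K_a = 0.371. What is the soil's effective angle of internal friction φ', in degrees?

K_a = tan²(45° − φ/2) ⇒ 45° − φ/2 = arctan(√0.371) = 31.35°.
φ = 2(45° − 31.35°) = 27.31°.

27.3°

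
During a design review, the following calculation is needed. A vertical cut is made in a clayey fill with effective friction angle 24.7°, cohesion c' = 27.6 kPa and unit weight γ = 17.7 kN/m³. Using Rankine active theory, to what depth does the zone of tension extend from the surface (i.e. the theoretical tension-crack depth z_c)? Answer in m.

4.87 m

K_a = tan²(45° − 24.7°/2) = 0.4106; √K_a = 0.6408.
The active pressure is zero where K_a γ z = 2c√K_a, so z_c = 2c/(γ√K_a) = 2×27.6/(17.7×0.6408) = 4.867 m.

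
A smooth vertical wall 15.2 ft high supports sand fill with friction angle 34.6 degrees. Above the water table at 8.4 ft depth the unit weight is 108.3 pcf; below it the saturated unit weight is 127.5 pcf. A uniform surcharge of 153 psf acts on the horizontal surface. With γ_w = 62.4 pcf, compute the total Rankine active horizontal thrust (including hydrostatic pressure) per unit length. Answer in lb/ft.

5260 lb/ft

K_a = tan²(45° − φ/2) = 0.2756.
γ' = 127.5 − 62.4 = 65.10 pcf. h₂ = H − d_w = 6.8 ft.
σ'_h: at surface K_a·q = 42.17; at WT K_a(q+γd_w) = 292.9; at base K_a(q+γd_w+γ'h₂) = 414.9 psf.
P₁ = ½(42.17+292.9)×8.4 = 1407; P₂ = ½(292.9+414.9)×6.8 = 2407; P_w = ½γ_w h₂² = 1443.
Total = 1407+2407+1443 = 5257 lb/ft.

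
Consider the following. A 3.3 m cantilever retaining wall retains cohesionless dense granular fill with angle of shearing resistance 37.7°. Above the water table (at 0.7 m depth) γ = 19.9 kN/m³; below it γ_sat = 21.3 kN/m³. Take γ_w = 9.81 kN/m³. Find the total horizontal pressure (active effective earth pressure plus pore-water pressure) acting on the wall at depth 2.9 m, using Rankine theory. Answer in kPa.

31.0 kPa

K_a = (1 − sin φ)/(1 + sin φ) = 0.2411.
γ' = 21.3 − 9.81 = 11.49 kN/m³.
Effective vertical stress at 2.9 m: σ'_v = 19.9×0.7 + 11.49×2.20 = 39.21 kPa.
σ'_h = K_a σ'_v = 0.2411 × 39.21 = 9.451 kPa; u = γ_w × 2.20 = 21.58 kPa.
Total σ_h = 9.451 + 21.58 = 31.03 kPa.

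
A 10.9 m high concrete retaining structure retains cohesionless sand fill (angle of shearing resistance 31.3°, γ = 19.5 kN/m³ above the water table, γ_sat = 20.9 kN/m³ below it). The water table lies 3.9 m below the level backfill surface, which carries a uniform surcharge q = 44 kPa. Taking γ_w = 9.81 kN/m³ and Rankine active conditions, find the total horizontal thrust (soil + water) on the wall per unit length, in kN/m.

693 kN/m

K_a = tan²(45° − φ/2) = 0.3162.
γ' = 20.9 − 9.81 = 11.09 kN/m³. h₂ = H − d_w = 7.0 m.
σ'_h: at surface K_a·q = 13.91; at WT K_a(q+γd_w) = 37.96; at base K_a(q+γd_w+γ'h₂) = 62.51 kPa.
P₁ = ½(13.91+37.96)×3.9 = 101.2; P₂ = ½(37.96+62.51)×7.0 = 351.6; P_w = ½γ_w h₂² = 240.3.
Total = 101.2+351.6+240.3 = 693.1 kN/m.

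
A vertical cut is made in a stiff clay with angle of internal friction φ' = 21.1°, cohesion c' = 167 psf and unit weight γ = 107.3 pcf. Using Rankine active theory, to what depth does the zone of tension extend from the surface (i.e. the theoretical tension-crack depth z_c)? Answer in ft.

K_a = tan²(45° − 21.1°/2) = 0.4706; √K_a = 0.6860.
The active pressure is zero where K_a γ z = 2c√K_a, so z_c = 2c/(γ√K_a) = 2×167/(107.3×0.6860) = 4.538 ft.

4.54 ft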